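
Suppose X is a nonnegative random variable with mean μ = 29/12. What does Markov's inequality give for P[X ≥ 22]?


μ = E[X] = 29/12, a = 22.
Markov: P[X ≥ 22] ≤ μ/a = (29/12)/22 = 29/264.
Numerically: ≈ 0.1098.
(Since a = 22 > μ = 2.4167, the bound 29/264 is < 1 and informative.)

P[X ≥ 22] ≤ 29/264 ≈ 0.1098.


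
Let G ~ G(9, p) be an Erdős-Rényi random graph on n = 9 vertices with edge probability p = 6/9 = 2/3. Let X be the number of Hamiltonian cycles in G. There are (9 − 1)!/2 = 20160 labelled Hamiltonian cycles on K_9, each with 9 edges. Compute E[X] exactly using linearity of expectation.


K_9 has (9 − 1)!/2 = 20160 labelled Hamiltonian cycles.
For each such Hamiltonian cycle H, let X_H = 1 if all 9 edges of H are present in G. Then P[X_H = 1] = p^{9} = (2/3)^{9} = 512/19683.
By linearity: E[X] = Σ_H E[X_H] = 20160 · p^{9} = 20160 · 512/19683 = 1146880/2187.
Numerically: E[X] ≈ 524.408.

E[X] = 20160 · (2/3)^{9} = 1146880/2187 ≈ 524.408.


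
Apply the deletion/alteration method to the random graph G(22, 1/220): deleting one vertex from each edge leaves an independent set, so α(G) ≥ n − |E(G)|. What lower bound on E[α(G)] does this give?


E[|E(G)|] = C(22, 2)·p = 231 · (1/220) = 21/20.
E[α(G)] ≥ n − E[|E(G)|] = 22 − 21/20 = 419/20.
Numerically: ≈ 20.95000.
(This is only a lower bound; the true E[α(G)] may be larger.)

E[α(G)] ≥ 419/20 ≈ 20.95000.


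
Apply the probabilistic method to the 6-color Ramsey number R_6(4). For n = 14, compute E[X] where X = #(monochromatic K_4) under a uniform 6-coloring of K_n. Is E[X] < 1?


E[X] = C(14, 4) · 6^{1 − 6} = 1001 · 6^{−5} = 1001/7776.
As a reduced fraction: E[X] = 1001/7776 ≈ 0.12873.
Is E[X] < 1? YES.
Since E[X] < 1, there exists a 6-coloring of K_{14} with no monochromatic K_4; hence R_6(4) > 14.

E[X] = 1001/7776 ≈ 0.12873; E[X] < 1, so R_6(4) > 14.


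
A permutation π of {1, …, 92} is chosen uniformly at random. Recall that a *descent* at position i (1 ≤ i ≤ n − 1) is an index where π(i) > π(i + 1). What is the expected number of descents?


Write X = Σ X_I over i = 1, …, 91, with X_I the indicator of one descent.
There are 91 indicators.
For each fixed i, the pair (π(i), π(i+1)) is a uniformly random ordered pair of distinct values from {1, …, 92}; by symmetry P[π(i) > π(i+1)] = 1/2.
By linearity: E[X] = 91 · (1/2) = (92 − 1) · (1/2) = 91/2 ≈ 45.50000.

E[X] = 91/2 = 45.50000.


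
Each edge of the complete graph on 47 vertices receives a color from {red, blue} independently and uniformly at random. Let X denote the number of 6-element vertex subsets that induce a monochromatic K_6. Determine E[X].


Let X = Σ_S X_S over the C(47, 6) = 10737573 subsets S of size 6, where X_S = 1 if the K_6 on S is monochromatic.
For a fixed S, the K_6 on S has C(6, 2) = 15 edges. P[all 15 edges red] = (1/2)^15, and likewise for blue, so P[monochromatic] = 2·(1/2)^15 = 2^{1 − 15} = 1/16384.
By linearity of expectation: E[X] = C(47, 6) · 2^{1 − 15} = 10737573 · 1/16384 = 10737573/16384.
Numerically: E[X] ≈ 655.369446.

E[X] = C(47,6)·2^(1−C(6,2)) = 10737573/16384 ≈ 655.369446.


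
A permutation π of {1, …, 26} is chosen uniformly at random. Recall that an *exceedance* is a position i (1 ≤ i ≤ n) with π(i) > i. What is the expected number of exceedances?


Write X = Σ_{i=1}^{26} X_i, where X_i = 1_{π(i) > i}.
For each fixed i, π(i) is uniform over {1, …, 26} (marginal of a uniform permutation), so P[π(i) > i] = (n − i)/n. Summing: Σ_{i=1}^{26} (n − i)/n = (0 + 1 + … + 25)/26 = 26(26 − 1)/(2·26) = (26 − 1)/2.
Hence E[X] = Σ_{i=1}^{26} (26 − i)/26 = 25/2 ≈ 12.5000.

E[X] = 25/2 = 12.5000.


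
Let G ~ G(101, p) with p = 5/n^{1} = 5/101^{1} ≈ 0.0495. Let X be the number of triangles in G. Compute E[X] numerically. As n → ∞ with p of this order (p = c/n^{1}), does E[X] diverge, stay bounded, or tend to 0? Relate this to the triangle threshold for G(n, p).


Number of potential triangles: C(101, 3) = 166650.
Each occurs with probability p³ ≈ (0.0495)³ ≈ 1.213238e-04.
By linearity: E[X] = C(101, 3)·p³ ≈ 166650 · 1.213238e-04 ≈ 20.2186.
Here α = 1, so p = 5/n is exactly at the triangle threshold p ~ 1/n. Asymptotically E[X] → c³/6 = 5³/6 = 125/6 ≈ 20.8333, a bounded constant. In this regime the triangle count is asymptotically Poisson(c³/6).

E[X] ≈ 20.2186; in regime p = Θ(1/n^{1}) E[X] stays bounded (at the triangle threshold p ~ 1/n).


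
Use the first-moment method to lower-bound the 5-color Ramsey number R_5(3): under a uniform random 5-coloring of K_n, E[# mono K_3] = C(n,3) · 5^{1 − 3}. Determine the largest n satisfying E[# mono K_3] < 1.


We need C(n, 3) · 5^{1 − 3} < 1, i.e. C(n, 3) < 5^{3 − 1} = 25.
Check values of n near the boundary:
  n = 5: C(5, 3) = 10; 10 < 25? YES
  n = 6: C(6, 3) = 20; 20 < 25? YES
  n = 7: C(7, 3) = 35; 35 < 25? NO
The largest n with C(n, 3) < 25 is n = 6 (where E[X] = 4/5 ≈ 0.800). Hence R_5(3) > 6, i.e. R_5(3) ≥ 7.

Largest n = 6; hence R_5(3) > 6.


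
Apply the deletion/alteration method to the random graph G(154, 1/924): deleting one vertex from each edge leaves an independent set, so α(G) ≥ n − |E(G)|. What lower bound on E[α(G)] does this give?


E[|E(G)|] = C(154, 2)·p = 11781 · (1/924) = 51/4.
E[α(G)] ≥ n − E[|E(G)|] = 154 − 51/4 = 565/4.
Numerically: ≈ 141.250.
(This is only a lower bound; the true E[α(G)] may be larger.)

E[α(G)] ≥ 565/4 ≈ 141.250.


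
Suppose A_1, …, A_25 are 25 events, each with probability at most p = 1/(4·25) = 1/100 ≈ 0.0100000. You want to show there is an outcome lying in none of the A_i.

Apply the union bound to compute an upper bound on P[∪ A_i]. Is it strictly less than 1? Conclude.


Union bound: P[∪_{i=1}^{25} A_i] ≤ Σ_i P[A_i] ≤ 25·p = 25·(1/100) = 1/4.
Numerically: 1/4 ≈ 0.2500000.
Is 1/4 < 1? YES.
Since P[∪ A_i] ≤ 1/4 < 1, the complement has P[∩ A_i^c] ≥ 1 − 1/4 = 3/4 > 0, so some outcome avoids every A_i.

25·p = 1/4 ≈ 0.2500000; existence CERTIFIED by the union bound.


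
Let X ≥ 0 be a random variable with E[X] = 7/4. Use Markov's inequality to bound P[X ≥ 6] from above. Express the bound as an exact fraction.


μ = E[X] = 7/4, a = 6.
Markov: P[X ≥ 6] ≤ μ/a = (7/4)/6 = 7/24.
Numerically: ≈ 0.292.
(Since a = 6 > μ = 1.750, the bound 7/24 is < 1 and informative.)

P[X ≥ 6] ≤ 7/24 ≈ 0.292.


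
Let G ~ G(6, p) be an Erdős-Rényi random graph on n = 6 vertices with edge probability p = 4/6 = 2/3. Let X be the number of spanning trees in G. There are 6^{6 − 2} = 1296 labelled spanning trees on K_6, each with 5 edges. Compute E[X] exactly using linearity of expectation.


K_6 has 6^{6 − 2} = 1296 labelled spanning trees.
For each such spanning tree H, let X_H = 1 if all 5 edges of H are present in G. Then P[X_H = 1] = p^{5} = (2/3)^{5} = 32/243.
Summing the indicators: E[X] = Σ_H E[X_H] = 1296 · p^{5} = 1296 · 32/243 = 512/3.
Numerically: E[X] ≈ 170.7.

E[X] = 1296 · (2/3)^{5} = 512/3 ≈ 170.7.


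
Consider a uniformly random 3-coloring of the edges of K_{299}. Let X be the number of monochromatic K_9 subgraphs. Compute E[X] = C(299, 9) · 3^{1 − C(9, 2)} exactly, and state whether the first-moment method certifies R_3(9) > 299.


E[X] = C(299, 9) · 3^{1 − 36} = 46610674441390059 · 3^{−35} = 46610674441390059/50031545098999707.
As a reduced fraction: E[X] = 15536891480463353/16677181699666569 ≈ 0.93163.
Is E[X] < 1? YES.
Since E[X] < 1, there exists a 3-coloring of K_{299} with no monochromatic K_9; hence R_3(9) > 299.

E[X] = 15536891480463353/16677181699666569 ≈ 0.93163; E[X] < 1, so R_3(9) > 299.


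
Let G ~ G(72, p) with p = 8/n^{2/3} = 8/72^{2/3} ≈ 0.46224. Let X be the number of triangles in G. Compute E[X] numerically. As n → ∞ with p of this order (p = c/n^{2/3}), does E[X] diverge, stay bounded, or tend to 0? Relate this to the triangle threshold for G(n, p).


Number of potential triangles: C(72, 3) = 59640.
Each occurs with probability p³ ≈ (0.46224)³ ≈ 9.8765432e-02.
By linearity: E[X] = C(72, 3)·p³ ≈ 59640 · 9.8765432e-02 ≈ 5890.37037.
Since α = 2/3 < 1, p = c/n^{2/3} ≫ 1/n is above the triangle threshold p ~ 1/n. Asymptotically E[X] ~ (c³/6)·n^{3(1−α)} = (8³/6)·n^{1} → ∞; triangles are abundant w.h.p.

E[X] ≈ 5890.37037; in regime p = Θ(1/n^{2/3}) E[X] diverges (above the triangle threshold p ~ 1/n).


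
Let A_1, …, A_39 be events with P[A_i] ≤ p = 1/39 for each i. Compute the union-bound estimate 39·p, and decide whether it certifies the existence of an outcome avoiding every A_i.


Union bound: P[∪_{i=1}^{39} A_i] ≤ Σ_i P[A_i] ≤ 39·p = 39·(1/39) = 1.
Numerically: 1 ≈ 1.0000.
Is 1 < 1? NO.
Since the bound 1 is ≥ 1, the union bound is uninformative here; it does NOT by itself certify existence.

39·p = 1 ≈ 1.0000; existence NOT certified by the union bound.


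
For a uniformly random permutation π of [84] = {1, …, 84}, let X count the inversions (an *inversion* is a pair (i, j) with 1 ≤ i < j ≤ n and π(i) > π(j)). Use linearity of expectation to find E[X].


Write X = Σ X_I over the C(84, 2) = 3486 pairs i < j, with X_I the indicator of one inversion.
There are 3486 indicators.
For each fixed pair i < j, the values π(i) and π(j) are two distinct elements of {1, …, 84} in uniformly random order; by symmetry P[π(i) > π(j)] = 1/2.
By linearity: E[X] = 3486 · (1/2) = C(84, 2) · (1/2) = 3486/2 = 1743 ≈ 1743.0000.

E[X] = 1743 = 1743.0000.


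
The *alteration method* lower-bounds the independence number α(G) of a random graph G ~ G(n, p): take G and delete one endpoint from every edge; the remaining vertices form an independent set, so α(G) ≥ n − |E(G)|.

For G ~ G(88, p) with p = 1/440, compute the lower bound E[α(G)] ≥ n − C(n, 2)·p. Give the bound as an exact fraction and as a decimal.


E[|E(G)|] = C(88, 2)·p = 3828 · (1/440) = 87/10.
E[α(G)] ≥ n − E[|E(G)|] = 88 − 87/10 = 793/10.
Numerically: ≈ 79.3000.
(This is only a lower bound; the true E[α(G)] may be larger.)

E[α(G)] ≥ 793/10 ≈ 79.3000.


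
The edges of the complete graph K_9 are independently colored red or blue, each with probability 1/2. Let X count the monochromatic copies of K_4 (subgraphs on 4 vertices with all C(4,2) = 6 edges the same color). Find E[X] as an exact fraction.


Let X = Σ_S X_S over the C(9, 4) = 126 subsets S of size 4, where X_S = 1 if the K_4 on S is monochromatic.
For a fixed S, the K_4 on S has C(4, 2) = 6 edges. P[all 6 edges red] = (1/2)^6, and likewise for blue, so P[monochromatic] = 2·(1/2)^6 = 2^{1 − 6} = 1/32.
Summing: E[X] = C(9, 4) · 2^{1 − 6} = 126 · 1/32 = 63/16.
Numerically: E[X] ≈ 3.937500.

E[X] = C(9,4)·2^(1−C(4,2)) = 63/16 ≈ 3.937500.


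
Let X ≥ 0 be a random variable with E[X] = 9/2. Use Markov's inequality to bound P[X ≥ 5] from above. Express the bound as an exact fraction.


μ = E[X] = 9/2, a = 5.
Markov: P[X ≥ 5] ≤ μ/a = (9/2)/5 = 9/10.
Numerically: ≈ 0.900000.
(Since a = 5 > μ = 4.500000, the bound 9/10 is < 1 and informative.)

P[X ≥ 5] ≤ 9/10 ≈ 0.900000.


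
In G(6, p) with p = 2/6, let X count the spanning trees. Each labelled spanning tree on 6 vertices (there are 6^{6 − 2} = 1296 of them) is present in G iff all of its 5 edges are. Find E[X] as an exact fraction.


K_6 has 6^{6 − 2} = 1296 labelled spanning trees.
For each such spanning tree H, let X_H = 1 if all 5 edges of H are present in G. Then P[X_H = 1] = p^{5} = (1/3)^{5} = 1/243.
By linearity: E[X] = Σ_H E[X_H] = 1296 · p^{5} = 1296 · 1/243 = 16/3.
Numerically: E[X] ≈ 5.33.

E[X] = 1296 · (1/3)^{5} = 16/3 ≈ 5.33.


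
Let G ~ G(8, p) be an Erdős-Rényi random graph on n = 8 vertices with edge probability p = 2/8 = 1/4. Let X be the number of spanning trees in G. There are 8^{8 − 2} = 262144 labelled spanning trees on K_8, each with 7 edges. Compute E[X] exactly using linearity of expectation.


K_8 has 8^{8 − 2} = 262144 labelled spanning trees.
For each such spanning tree H, let X_H = 1 if all 7 edges of H are present in G. Then P[X_H = 1] = p^{7} = (1/4)^{7} = 1/16384.
Summing the indicators: E[X] = Σ_H E[X_H] = 262144 · p^{7} = 262144 · 1/16384 = 16.
Numerically: E[X] ≈ 16.

E[X] = 262144 · (1/4)^{7} = 16 ≈ 16.


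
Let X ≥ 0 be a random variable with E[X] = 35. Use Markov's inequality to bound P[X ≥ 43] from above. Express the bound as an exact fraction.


μ = E[X] = 35, a = 43.
Markov: P[X ≥ 43] ≤ μ/a = (35)/43 = 35/43.
Numerically: ≈ 0.8140.
(Since a = 43 > μ = 35.0000, the bound 35/43 is < 1 and informative.)

P[X ≥ 43] ≤ 35/43 ≈ 0.8140.


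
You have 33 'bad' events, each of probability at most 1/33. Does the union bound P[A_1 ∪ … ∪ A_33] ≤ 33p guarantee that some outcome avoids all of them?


Union bound: P[∪_{i=1}^{33} A_i] ≤ Σ_i P[A_i] ≤ 33·p = 33·(1/33) = 1.
Numerically: 1 ≈ 1.00000.
Is 1 < 1? NO.
Since the bound 1 is ≥ 1, the union bound is uninformative here; it does NOT by itself certify existence.

33·p = 1 ≈ 1.00000; existence NOT certified by the union bound.


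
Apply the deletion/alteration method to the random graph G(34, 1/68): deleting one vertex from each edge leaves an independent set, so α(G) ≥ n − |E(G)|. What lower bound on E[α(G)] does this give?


E[|E(G)|] = C(34, 2)·p = 561 · (1/68) = 33/4.
E[α(G)] ≥ n − E[|E(G)|] = 34 − 33/4 = 103/4.
Numerically: ≈ 25.7500.
(This is only a lower bound; the true E[α(G)] may be larger.)

E[α(G)] ≥ 103/4 ≈ 25.7500.


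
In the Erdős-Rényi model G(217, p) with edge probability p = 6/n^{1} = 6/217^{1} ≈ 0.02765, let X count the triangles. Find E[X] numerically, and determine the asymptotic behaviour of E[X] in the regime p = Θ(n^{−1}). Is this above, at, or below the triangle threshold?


Number of potential triangles: C(217, 3) = 1679580.
Each occurs with probability p³ ≈ (0.02765)³ ≈ 2.1138519e-05.
By linearity: E[X] = C(217, 3)·p³ ≈ 1679580 · 2.1138519e-05 ≈ 35.50383.
Here α = 1, so p = 6/n is exactly at the triangle threshold p ~ 1/n. Asymptotically E[X] → c³/6 = 6³/6 = 36 ≈ 36.00000, a bounded constant. In this regime the triangle count is asymptotically Poisson(c³/6).

E[X] ≈ 35.50383; in regime p = Θ(1/n^{1}) E[X] stays bounded (at the triangle threshold p ~ 1/n).


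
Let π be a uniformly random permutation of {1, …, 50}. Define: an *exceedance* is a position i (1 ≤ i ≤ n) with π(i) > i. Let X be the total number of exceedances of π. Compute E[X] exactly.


Write X = Σ_{i=1}^{50} X_i, where X_i = 1_{π(i) > i}.
For each fixed i, π(i) is uniform over {1, …, 50} (marginal of a uniform permutation), so P[π(i) > i] = (n − i)/n. Summing: Σ_{i=1}^{50} (n − i)/n = (0 + 1 + … + 49)/50 = 50(50 − 1)/(2·50) = (50 − 1)/2.
Hence E[X] = Σ_{i=1}^{50} (50 − i)/50 = 49/2 ≈ 24.500.

E[X] = 49/2 = 24.500.


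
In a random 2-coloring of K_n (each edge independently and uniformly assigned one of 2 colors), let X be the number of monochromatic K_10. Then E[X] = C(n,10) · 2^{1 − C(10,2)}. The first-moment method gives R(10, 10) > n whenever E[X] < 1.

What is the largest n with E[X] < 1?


We need C(n, 10) · 2^{1 − 45} < 1, i.e. C(n, 10) < 2^{45 − 1} = 17592186044416.
Check values of n near the boundary:
  n = 95: C(95, 10) = 10104934117421; 10104934117421 < 17592186044416? YES
  n = 96: C(96, 10) = 11279926456656; 11279926456656 < 17592186044416? YES
  n = 97: C(97, 10) = 12576469727536; 12576469727536 < 17592186044416? YES
  n = 98: C(98, 10) = 14005614014756; 14005614014756 < 17592186044416? YES
  n = 99: C(99, 10) = 15579278510796; 15579278510796 < 17592186044416? YES
  n = 100: C(100, 10) = 17310309456440; 17310309456440 < 17592186044416? YES
  n = 101: C(101, 10) = 19212541264840; 19212541264840 < 17592186044416? NO
  n = 102: C(102, 10) = 21300860967540; 21300860967540 < 17592186044416? NO
The largest n with C(n, 10) < 17592186044416 is n = 100 (where E[X] = 2163788682055/2199023255552 ≈ 0.9839772). Hence R(10, 10) > 100, i.e. R(10, 10) ≥ 101.

Largest n = 100; hence R(10, 10) > 100.


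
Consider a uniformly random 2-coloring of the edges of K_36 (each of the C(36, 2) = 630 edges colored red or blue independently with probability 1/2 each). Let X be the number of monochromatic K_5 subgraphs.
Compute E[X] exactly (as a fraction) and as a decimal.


Let X = Σ_S X_S over the C(36, 5) = 376992 subsets S of size 5, where X_S = 1 if the K_5 on S is monochromatic.
For a fixed S, the K_5 on S has C(5, 2) = 10 edges. P[all 10 edges red] = (1/2)^10, and likewise for blue, so P[monochromatic] = 2·(1/2)^10 = 2^{1 − 10} = 1/512.
By linearity of expectation: E[X] = C(36, 5) · 2^{1 − 10} = 376992 · 1/512 = 11781/16.
Numerically: E[X] ≈ 736.3125.

E[X] = C(36,5)·2^(1−C(5,2)) = 11781/16 ≈ 736.3125.


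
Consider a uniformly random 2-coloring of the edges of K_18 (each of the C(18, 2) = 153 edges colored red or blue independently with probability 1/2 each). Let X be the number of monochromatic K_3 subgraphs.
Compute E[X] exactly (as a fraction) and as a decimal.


Let X = Σ_S X_S over the C(18, 3) = 816 subsets S of size 3, where X_S = 1 if the K_3 on S is monochromatic.
For a fixed S, the K_3 on S has C(3, 2) = 3 edges. P[all 3 edges red] = (1/2)^3, and likewise for blue, so P[monochromatic] = 2·(1/2)^3 = 2^{1 − 3} = 1/4.
Summing: E[X] = C(18, 3) · 2^{1 − 3} = 816 · 1/4 = 204.
Numerically: E[X] ≈ 204.0000.

E[X] = C(18,3)·2^(1−C(3,2)) = 204 ≈ 204.0000.


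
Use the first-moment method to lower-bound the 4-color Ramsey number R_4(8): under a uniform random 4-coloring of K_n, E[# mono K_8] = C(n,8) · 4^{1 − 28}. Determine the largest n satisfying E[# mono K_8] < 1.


We need C(n, 8) · 4^{1 − 28} < 1, i.e. C(n, 8) < 4^{28 − 1} = 18014398509481984.
Check values of n near the boundary:
  n = 407: C(407, 8) = 17424959239309050; 17424959239309050 < 18014398509481984? YES
  n = 408: C(408, 8) = 17773458424095231; 17773458424095231 < 18014398509481984? YES
  n = 409: C(409, 8) = 18128041135797879; 18128041135797879 < 18014398509481984? NO
The largest n with C(n, 8) < 18014398509481984 is n = 408 (where E[X] = 17773458424095231/18014398509481984 ≈ 0.987). Hence R_4(8) > 408, i.e. R_4(8) ≥ 409.

Largest n = 408; hence R_4(8) > 408.


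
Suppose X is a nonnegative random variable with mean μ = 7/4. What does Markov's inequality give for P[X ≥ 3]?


μ = E[X] = 7/4, a = 3.
Markov: P[X ≥ 3] ≤ μ/a = (7/4)/3 = 7/12.
Numerically: ≈ 0.5833.
(Since a = 3 > μ = 1.7500, the bound 7/12 is < 1 and informative.)

P[X ≥ 3] ≤ 7/12 ≈ 0.5833.


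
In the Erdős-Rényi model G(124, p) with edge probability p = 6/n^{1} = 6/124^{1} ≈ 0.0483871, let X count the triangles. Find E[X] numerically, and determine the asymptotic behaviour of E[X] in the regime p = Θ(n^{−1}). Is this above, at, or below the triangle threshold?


Number of potential triangles: C(124, 3) = 310124.
Each occurs with probability p³ ≈ (0.0483871)³ ≈ 1.13289248e-04.
By linearity: E[X] = C(124, 3)·p³ ≈ 310124 · 1.13289248e-04 ≈ 35.133715.
Here α = 1, so p = 6/n is exactly at the triangle threshold p ~ 1/n. Asymptotically E[X] → c³/6 = 6³/6 = 36 ≈ 36.000000, a bounded constant. In this regime the triangle count is asymptotically Poisson(c³/6).

E[X] ≈ 35.133715; in regime p = Θ(1/n^{1}) E[X] stays bounded (at the triangle threshold p ~ 1/n).


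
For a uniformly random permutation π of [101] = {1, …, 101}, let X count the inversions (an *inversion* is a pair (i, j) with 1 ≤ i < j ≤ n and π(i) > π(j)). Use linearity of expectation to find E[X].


Write X = Σ X_I over the C(101, 2) = 5050 pairs i < j, with X_I the indicator of one inversion.
There are 5050 indicators.
For each fixed pair i < j, the values π(i) and π(j) are two distinct elements of {1, …, 101} in uniformly random order; by symmetry P[π(i) > π(j)] = 1/2.
By linearity: E[X] = 5050 · (1/2) = C(101, 2) · (1/2) = 5050/2 = 2525 ≈ 2525.000000.

E[X] = 2525 = 2525.000000.


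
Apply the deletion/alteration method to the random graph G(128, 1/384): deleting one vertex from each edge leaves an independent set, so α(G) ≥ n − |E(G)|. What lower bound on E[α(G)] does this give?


E[|E(G)|] = C(128, 2)·p = 8128 · (1/384) = 127/6.
E[α(G)] ≥ n − E[|E(G)|] = 128 − 127/6 = 641/6.
Numerically: ≈ 106.83333.
(This is only a lower bound; the true E[α(G)] may be larger.)

E[α(G)] ≥ 641/6 ≈ 106.83333.


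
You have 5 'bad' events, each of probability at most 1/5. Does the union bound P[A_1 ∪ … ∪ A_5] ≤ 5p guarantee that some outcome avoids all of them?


Union bound: P[∪_{i=1}^{5} A_i] ≤ Σ_i P[A_i] ≤ 5·p = 5·(1/5) = 1.
Numerically: 1 ≈ 1.00000.
Is 1 < 1? NO.
Since the bound 1 is ≥ 1, the union bound is uninformative here; it does NOT by itself certify existence.

5·p = 1 ≈ 1.00000; existence NOT certified by the union bound.


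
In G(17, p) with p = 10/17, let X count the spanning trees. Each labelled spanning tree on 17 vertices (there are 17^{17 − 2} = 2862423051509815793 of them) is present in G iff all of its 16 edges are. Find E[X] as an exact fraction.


K_17 has 17^{17 − 2} = 2862423051509815793 labelled spanning trees.
For each such spanning tree H, let X_H = 1 if all 16 edges of H are present in G. Then P[X_H = 1] = p^{16} = (10/17)^{16} = 10000000000000000/48661191875666868481.
By linearity of expectation: E[X] = Σ_H E[X_H] = 2862423051509815793 · p^{16} = 2862423051509815793 · 10000000000000000/48661191875666868481 = 10000000000000000/17.
Numerically: E[X] ≈ 5.88235e+14.

E[X] = 2862423051509815793 · (10/17)^{16} = 10000000000000000/17 ≈ 5.88235e+14.


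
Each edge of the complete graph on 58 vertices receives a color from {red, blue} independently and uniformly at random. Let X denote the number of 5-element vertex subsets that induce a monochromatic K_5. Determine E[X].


Let X = Σ_S X_S over the C(58, 5) = 4582116 subsets S of size 5, where X_S = 1 if the K_5 on S is monochromatic.
For a fixed S, the K_5 on S has C(5, 2) = 10 edges. P[all 10 edges red] = (1/2)^10, and likewise for blue, so P[monochromatic] = 2·(1/2)^10 = 2^{1 − 10} = 1/512.
By linearity of expectation: E[X] = C(58, 5) · 2^{1 − 10} = 4582116 · 1/512 = 1145529/128.
Numerically: E[X] ≈ 8949.445312.

E[X] = C(58,5)·2^(1−C(5,2)) = 1145529/128 ≈ 8949.445312.


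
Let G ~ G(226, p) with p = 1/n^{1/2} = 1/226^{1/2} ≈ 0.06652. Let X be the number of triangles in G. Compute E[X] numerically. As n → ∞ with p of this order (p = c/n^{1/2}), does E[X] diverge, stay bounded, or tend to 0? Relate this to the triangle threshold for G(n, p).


Number of potential triangles: C(226, 3) = 1898400.
Each occurs with probability p³ ≈ (0.06652)³ ≈ 2.943319e-04.
By linearity: E[X] = C(226, 3)·p³ ≈ 1898400 · 2.943319e-04 ≈ 558.7597.
Since α = 1/2 < 1, p = c/n^{1/2} ≫ 1/n is above the triangle threshold p ~ 1/n. Asymptotically E[X] ~ (c³/6)·n^{3(1−α)} = (1³/6)·n^{1.5} → ∞; triangles are abundant w.h.p.

E[X] ≈ 558.7597; in regime p = Θ(1/n^{1/2}) E[X] diverges (above the triangle threshold p ~ 1/n).


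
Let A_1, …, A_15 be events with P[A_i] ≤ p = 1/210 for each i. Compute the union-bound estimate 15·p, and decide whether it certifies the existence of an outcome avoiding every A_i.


Union bound: P[∪_{i=1}^{15} A_i] ≤ Σ_i P[A_i] ≤ 15·p = 15·(1/210) = 1/14.
Numerically: 1/14 ≈ 0.0714.
Is 1/14 < 1? YES.
Since P[∪ A_i] ≤ 1/14 < 1, the complement has P[∩ A_i^c] ≥ 1 − 1/14 = 13/14 > 0, so some outcome avoids every A_i.

15·p = 1/14 ≈ 0.0714; existence CERTIFIED by the union bound.


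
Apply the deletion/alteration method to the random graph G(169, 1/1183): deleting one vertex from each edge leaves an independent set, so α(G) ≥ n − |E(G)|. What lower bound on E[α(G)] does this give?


E[|E(G)|] = C(169, 2)·p = 14196 · (1/1183) = 12.
E[α(G)] ≥ n − E[|E(G)|] = 169 − 12 = 157.
Numerically: ≈ 157.000.
(This is only a lower bound; the true E[α(G)] may be larger.)

E[α(G)] ≥ 157 ≈ 157.000.


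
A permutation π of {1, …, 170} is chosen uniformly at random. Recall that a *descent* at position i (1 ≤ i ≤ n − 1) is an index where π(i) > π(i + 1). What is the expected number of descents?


Write X = Σ X_I over i = 1, …, 169, with X_I the indicator of one descent.
There are 169 indicators.
For each fixed i, the pair (π(i), π(i+1)) is a uniformly random ordered pair of distinct values from {1, …, 170}; by symmetry P[π(i) > π(i+1)] = 1/2.
By linearity: E[X] = 169 · (1/2) = (170 − 1) · (1/2) = 169/2 ≈ 84.500.

E[X] = 169/2 = 84.500.


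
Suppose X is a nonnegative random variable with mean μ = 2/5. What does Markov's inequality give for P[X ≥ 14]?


μ = E[X] = 2/5, a = 14.
Markov: P[X ≥ 14] ≤ μ/a = (2/5)/14 = 1/35.
Numerically: ≈ 0.028571.
(Since a = 14 > μ = 0.400000, the bound 1/35 is < 1 and informative.)

P[X ≥ 14] ≤ 1/35 ≈ 0.028571.


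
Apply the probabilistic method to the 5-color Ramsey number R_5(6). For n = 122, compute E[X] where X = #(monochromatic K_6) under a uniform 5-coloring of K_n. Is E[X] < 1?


E[X] = C(122, 6) · 5^{1 − 15} = 4042116078 · 5^{−14} = 4042116078/6103515625.
As a reduced fraction: E[X] = 4042116078/6103515625 ≈ 0.662260.
Is E[X] < 1? YES.
Since E[X] < 1, there exists a 5-coloring of K_{122} with no monochromatic K_6; hence R_5(6) > 122.

E[X] = 4042116078/6103515625 ≈ 0.662260; E[X] < 1, so R_5(6) > 122.


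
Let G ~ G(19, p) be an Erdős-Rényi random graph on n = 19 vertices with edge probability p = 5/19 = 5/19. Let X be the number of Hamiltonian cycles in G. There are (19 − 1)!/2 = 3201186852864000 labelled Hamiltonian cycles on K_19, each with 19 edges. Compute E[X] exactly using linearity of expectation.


K_19 has (19 − 1)!/2 = 3201186852864000 labelled Hamiltonian cycles.
For each such Hamiltonian cycle H, let X_H = 1 if all 19 edges of H are present in G. Then P[X_H = 1] = p^{19} = (5/19)^{19} = 19073486328125/1978419655660313589123979.
Summing the indicators: E[X] = Σ_H E[X_H] = 3201186852864000 · p^{19} = 3201186852864000 · 19073486328125/1978419655660313589123979 = 61057793671875000000000000000/1978419655660313589123979.
Numerically: E[X] ≈ 3.09e+04.

E[X] = 3201186852864000 · (5/19)^{19} = 61057793671875000000000000000/1978419655660313589123979 ≈ 3.09e+04.


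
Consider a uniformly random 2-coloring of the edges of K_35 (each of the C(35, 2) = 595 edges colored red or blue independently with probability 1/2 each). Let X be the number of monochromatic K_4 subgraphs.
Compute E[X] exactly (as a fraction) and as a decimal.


Let X = Σ_S X_S over the C(35, 4) = 52360 subsets S of size 4, where X_S = 1 if the K_4 on S is monochromatic.
For a fixed S, the K_4 on S has C(4, 2) = 6 edges. P[all 6 edges red] = (1/2)^6, and likewise for blue, so P[monochromatic] = 2·(1/2)^6 = 2^{1 − 6} = 1/32.
By linearity of expectation: E[X] = C(35, 4) · 2^{1 − 6} = 52360 · 1/32 = 6545/4.
Numerically: E[X] ≈ 1636.2500.

E[X] = C(35,4)·2^(1−C(4,2)) = 6545/4 ≈ 1636.2500.


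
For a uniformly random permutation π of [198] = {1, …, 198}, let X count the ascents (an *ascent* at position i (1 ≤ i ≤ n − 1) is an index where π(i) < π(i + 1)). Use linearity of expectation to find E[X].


Write X = Σ X_I over i = 1, …, 197, with X_I the indicator of one ascent.
There are 197 indicators.
For each fixed i, the pair (π(i), π(i+1)) is a uniformly random ordered pair of distinct values from {1, …, 198}; by symmetry P[π(i) < π(i+1)] = 1/2.
By linearity: E[X] = 197 · (1/2) = (198 − 1) · (1/2) = 197/2 ≈ 98.5000.

E[X] = 197/2 = 98.5000.


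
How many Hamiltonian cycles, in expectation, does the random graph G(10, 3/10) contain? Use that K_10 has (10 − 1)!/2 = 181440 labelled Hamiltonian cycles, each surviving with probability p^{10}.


K_10 has (10 − 1)!/2 = 181440 labelled Hamiltonian cycles.
For each such Hamiltonian cycle H, let X_H = 1 if all 10 edges of H are present in G. Then P[X_H = 1] = p^{10} = (3/10)^{10} = 59049/10000000000.
By linearity of expectation: E[X] = Σ_H E[X_H] = 181440 · p^{10} = 181440 · 59049/10000000000 = 33480783/31250000.
Numerically: E[X] ≈ 1.0714.

E[X] = 181440 · (3/10)^{10} = 33480783/31250000 ≈ 1.0714.


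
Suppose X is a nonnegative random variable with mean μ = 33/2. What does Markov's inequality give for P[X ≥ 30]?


μ = E[X] = 33/2, a = 30.
Markov: P[X ≥ 30] ≤ μ/a = (33/2)/30 = 11/20.
Numerically: ≈ 0.550000.
(Since a = 30 > μ = 16.500000, the bound 11/20 is < 1 and informative.)

P[X ≥ 30] ≤ 11/20 ≈ 0.550000.


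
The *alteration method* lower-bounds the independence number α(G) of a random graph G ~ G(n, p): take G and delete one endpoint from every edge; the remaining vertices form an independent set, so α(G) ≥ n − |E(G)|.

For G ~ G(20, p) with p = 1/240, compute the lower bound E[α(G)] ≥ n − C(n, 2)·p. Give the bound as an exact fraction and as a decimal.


E[|E(G)|] = C(20, 2)·p = 190 · (1/240) = 19/24.
E[α(G)] ≥ n − E[|E(G)|] = 20 − 19/24 = 461/24.
Numerically: ≈ 19.20833.
(This is only a lower bound; the true E[α(G)] may be larger.)

E[α(G)] ≥ 461/24 ≈ 19.20833.


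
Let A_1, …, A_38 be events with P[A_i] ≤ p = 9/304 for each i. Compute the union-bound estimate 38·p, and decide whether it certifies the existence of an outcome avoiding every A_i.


Union bound: P[∪_{i=1}^{38} A_i] ≤ Σ_i P[A_i] ≤ 38·p = 38·(9/304) = 9/8.
Numerically: 9/8 ≈ 1.1250.
Is 9/8 < 1? NO.
Since the bound 9/8 is ≥ 1, the union bound is uninformative here; it does NOT by itself certify existence.

38·p = 9/8 ≈ 1.1250; existence NOT certified by the union bound.


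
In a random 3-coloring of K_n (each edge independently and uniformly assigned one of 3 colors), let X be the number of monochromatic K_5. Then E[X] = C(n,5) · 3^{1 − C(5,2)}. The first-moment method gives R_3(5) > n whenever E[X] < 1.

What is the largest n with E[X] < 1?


We need C(n, 5) · 3^{1 − 10} < 1, i.e. C(n, 5) < 3^{10 − 1} = 19683.
Check values of n near the boundary:
  n = 17: C(17, 5) = 6188; 6188 < 19683? YES
  n = 18: C(18, 5) = 8568; 8568 < 19683? YES
  n = 19: C(19, 5) = 11628; 11628 < 19683? YES
  n = 20: C(20, 5) = 15504; 15504 < 19683? YES
  n = 21: C(21, 5) = 20349; 20349 < 19683? NO
  n = 22: C(22, 5) = 26334; 26334 < 19683? NO
  n = 23: C(23, 5) = 33649; 33649 < 19683? NO
The largest n with C(n, 5) < 19683 is n = 20 (where E[X] = 5168/6561 ≈ 0.7877). Hence R_3(5) > 20, i.e. R_3(5) ≥ 21.

Largest n = 20; hence R_3(5) > 20.


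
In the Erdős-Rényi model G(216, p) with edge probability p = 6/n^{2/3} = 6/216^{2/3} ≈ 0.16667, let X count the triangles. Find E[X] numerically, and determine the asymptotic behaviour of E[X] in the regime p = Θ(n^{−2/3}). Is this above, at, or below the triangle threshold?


Number of potential triangles: C(216, 3) = 1656360.
Each occurs with probability p³ ≈ (0.16667)³ ≈ 4.6296296e-03.
By linearity: E[X] = C(216, 3)·p³ ≈ 1656360 · 4.6296296e-03 ≈ 7668.33333.
Since α = 2/3 < 1, p = c/n^{2/3} ≫ 1/n is above the triangle threshold p ~ 1/n. Asymptotically E[X] ~ (c³/6)·n^{3(1−α)} = (6³/6)·n^{1} → ∞; triangles are abundant w.h.p.

E[X] ≈ 7668.33333; in regime p = Θ(1/n^{2/3}) E[X] diverges (above the triangle threshold p ~ 1/n).


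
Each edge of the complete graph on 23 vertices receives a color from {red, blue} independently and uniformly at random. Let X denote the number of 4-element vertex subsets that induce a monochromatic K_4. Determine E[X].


Let X = Σ_S X_S over the C(23, 4) = 8855 subsets S of size 4, where X_S = 1 if the K_4 on S is monochromatic.
For a fixed S, the K_4 on S has C(4, 2) = 6 edges. P[all 6 edges red] = (1/2)^6, and likewise for blue, so P[monochromatic] = 2·(1/2)^6 = 2^{1 − 6} = 1/32.
Summing: E[X] = C(23, 4) · 2^{1 − 6} = 8855 · 1/32 = 8855/32.
Numerically: E[X] ≈ 276.71875.

E[X] = C(23,4)·2^(1−C(4,2)) = 8855/32 ≈ 276.71875.


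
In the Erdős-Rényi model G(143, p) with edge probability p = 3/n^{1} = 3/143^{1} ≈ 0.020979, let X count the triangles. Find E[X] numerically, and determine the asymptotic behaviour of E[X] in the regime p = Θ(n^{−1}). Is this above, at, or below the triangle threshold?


Number of potential triangles: C(143, 3) = 477191.
Each occurs with probability p³ ≈ (0.020979)³ ≈ 9.2332725e-06.
By linearity: E[X] = C(143, 3)·p³ ≈ 477191 · 9.2332725e-06 ≈ 4.40603.
Here α = 1, so p = 3/n is exactly at the triangle threshold p ~ 1/n. Asymptotically E[X] → c³/6 = 3³/6 = 9/2 ≈ 4.50000, a bounded constant. In this regime the triangle count is asymptotically Poisson(c³/6).

E[X] ≈ 4.40603; in regime p = Θ(1/n^{1}) E[X] stays bounded (at the triangle threshold p ~ 1/n).


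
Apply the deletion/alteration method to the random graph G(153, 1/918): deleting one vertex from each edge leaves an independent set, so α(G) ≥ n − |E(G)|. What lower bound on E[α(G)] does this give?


E[|E(G)|] = C(153, 2)·p = 11628 · (1/918) = 38/3.
E[α(G)] ≥ n − E[|E(G)|] = 153 − 38/3 = 421/3.
Numerically: ≈ 140.3333.
(This is only a lower bound; the true E[α(G)] may be larger.)

E[α(G)] ≥ 421/3 ≈ 140.3333.


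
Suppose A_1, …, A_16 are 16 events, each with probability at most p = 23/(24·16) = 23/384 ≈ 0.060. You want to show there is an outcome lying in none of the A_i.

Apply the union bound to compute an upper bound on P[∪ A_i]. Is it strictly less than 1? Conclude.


Union bound: P[∪_{i=1}^{16} A_i] ≤ Σ_i P[A_i] ≤ 16·p = 16·(23/384) = 23/24.
Numerically: 23/24 ≈ 0.958.
Is 23/24 < 1? YES.
Since P[∪ A_i] ≤ 23/24 < 1, the complement has P[∩ A_i^c] ≥ 1 − 23/24 = 1/24 > 0, so some outcome avoids every A_i.

16·p = 23/24 ≈ 0.958; existence CERTIFIED by the union bound.


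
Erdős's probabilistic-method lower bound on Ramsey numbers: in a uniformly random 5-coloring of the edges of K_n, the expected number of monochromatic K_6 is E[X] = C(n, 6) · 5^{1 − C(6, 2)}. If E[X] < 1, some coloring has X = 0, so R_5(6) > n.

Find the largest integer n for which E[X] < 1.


We need C(n, 6) · 5^{1 − 15} < 1, i.e. C(n, 6) < 5^{15 − 1} = 6103515625.
Check values of n near the boundary:
  n = 129: C(129, 6) = 5688177600; 5688177600 < 6103515625? YES
  n = 130: C(130, 6) = 5963412000; 5963412000 < 6103515625? YES
  n = 131: C(131, 6) = 6249655776; 6249655776 < 6103515625? NO
  n = 132: C(132, 6) = 6547258432; 6547258432 < 6103515625? NO
The largest n with C(n, 6) < 6103515625 is n = 130 (where E[X] = 47707296/48828125 ≈ 0.9770). Hence R_5(6) > 130, i.e. R_5(6) ≥ 131.

Largest n = 130; hence R_5(6) > 130.


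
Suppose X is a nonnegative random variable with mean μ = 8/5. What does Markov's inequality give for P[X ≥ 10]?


μ = E[X] = 8/5, a = 10.
Markov: P[X ≥ 10] ≤ μ/a = (8/5)/10 = 4/25.
Numerically: ≈ 0.160000.
(Since a = 10 > μ = 1.600000, the bound 4/25 is < 1 and informative.)

P[X ≥ 10] ≤ 4/25 ≈ 0.160000.


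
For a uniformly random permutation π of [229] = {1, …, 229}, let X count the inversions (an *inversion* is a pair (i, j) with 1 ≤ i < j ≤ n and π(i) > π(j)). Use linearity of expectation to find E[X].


Write X = Σ X_I over the C(229, 2) = 26106 pairs i < j, with X_I the indicator of one inversion.
There are 26106 indicators.
For each fixed pair i < j, the values π(i) and π(j) are two distinct elements of {1, …, 229} in uniformly random order; by symmetry P[π(i) > π(j)] = 1/2.
By linearity: E[X] = 26106 · (1/2) = C(229, 2) · (1/2) = 26106/2 = 13053 ≈ 13053.000000.

E[X] = 13053 = 13053.000000.


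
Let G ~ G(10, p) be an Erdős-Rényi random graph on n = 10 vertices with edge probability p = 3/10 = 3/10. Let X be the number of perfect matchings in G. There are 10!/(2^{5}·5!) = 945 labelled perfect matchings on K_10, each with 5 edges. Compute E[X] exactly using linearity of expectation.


K_10 has 10!/(2^{5}·5!) = 945 labelled perfect matchings.
For each such perfect matching H, let X_H = 1 if all 5 edges of H are present in G. Then P[X_H = 1] = p^{5} = (3/10)^{5} = 243/100000.
By linearity of expectation: E[X] = Σ_H E[X_H] = 945 · p^{5} = 945 · 243/100000 = 45927/20000.
Numerically: E[X] ≈ 2.296.

E[X] = 945 · (3/10)^{5} = 45927/20000 ≈ 2.296.


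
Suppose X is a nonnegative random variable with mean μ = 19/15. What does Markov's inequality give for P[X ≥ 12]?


μ = E[X] = 19/15, a = 12.
Markov: P[X ≥ 12] ≤ μ/a = (19/15)/12 = 19/180.
Numerically: ≈ 0.105556.
(Since a = 12 > μ = 1.266667, the bound 19/180 is < 1 and informative.)

P[X ≥ 12] ≤ 19/180 ≈ 0.105556.


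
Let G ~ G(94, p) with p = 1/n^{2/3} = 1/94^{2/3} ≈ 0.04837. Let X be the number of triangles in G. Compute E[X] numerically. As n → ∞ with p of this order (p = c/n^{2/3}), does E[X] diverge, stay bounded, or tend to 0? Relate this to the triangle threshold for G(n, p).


Number of potential triangles: C(94, 3) = 134044.
Each occurs with probability p³ ≈ (0.04837)³ ≈ 1.131734e-04.
By linearity: E[X] = C(94, 3)·p³ ≈ 134044 · 1.131734e-04 ≈ 15.1702.
Since α = 2/3 < 1, p = c/n^{2/3} ≫ 1/n is above the triangle threshold p ~ 1/n. Asymptotically E[X] ~ (c³/6)·n^{3(1−α)} = (1³/6)·n^{1} → ∞; triangles are abundant w.h.p.

E[X] ≈ 15.1702; in regime p = Θ(1/n^{2/3}) E[X] diverges (above the triangle threshold p ~ 1/n).


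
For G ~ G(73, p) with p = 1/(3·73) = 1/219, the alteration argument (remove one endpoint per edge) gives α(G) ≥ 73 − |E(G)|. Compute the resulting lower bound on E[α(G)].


E[|E(G)|] = C(73, 2)·p = 2628 · (1/219) = 12.
E[α(G)] ≥ n − E[|E(G)|] = 73 − 12 = 61.
Numerically: ≈ 61.000000.
(This is only a lower bound; the true E[α(G)] may be larger.)

E[α(G)] ≥ 61 ≈ 61.000000.


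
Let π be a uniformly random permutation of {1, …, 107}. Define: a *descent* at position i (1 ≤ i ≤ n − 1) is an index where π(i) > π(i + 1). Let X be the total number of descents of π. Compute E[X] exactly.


Write X = Σ X_I over i = 1, …, 106, with X_I the indicator of one descent.
There are 106 indicators.
For each fixed i, the pair (π(i), π(i+1)) is a uniformly random ordered pair of distinct values from {1, …, 107}; by symmetry P[π(i) > π(i+1)] = 1/2.
By linearity: E[X] = 106 · (1/2) = (107 − 1) · (1/2) = 53 ≈ 53.0000.

E[X] = 53 = 53.0000.


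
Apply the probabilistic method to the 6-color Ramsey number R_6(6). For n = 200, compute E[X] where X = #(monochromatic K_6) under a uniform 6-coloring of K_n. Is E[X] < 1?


E[X] = C(200, 6) · 6^{1 − 15} = 82408626300 · 6^{−14} = 82408626300/78364164096.
As a reduced fraction: E[X] = 6867385525/6530347008 ≈ 1.052.
Is E[X] < 1? NO.
Since E[X] ≥ 1, the first-moment bound is inconclusive at n = 200; it does NOT by itself certify R_6(6) > 200.

E[X] = 6867385525/6530347008 ≈ 1.052; E[X] ≥ 1; first-moment method inconclusive here.


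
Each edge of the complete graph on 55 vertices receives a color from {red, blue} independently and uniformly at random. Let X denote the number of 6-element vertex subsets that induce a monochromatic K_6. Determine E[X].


Let X = Σ_S X_S over the C(55, 6) = 28989675 subsets S of size 6, where X_S = 1 if the K_6 on S is monochromatic.
For a fixed S, the K_6 on S has C(6, 2) = 15 edges. P[all 15 edges red] = (1/2)^15, and likewise for blue, so P[monochromatic] = 2·(1/2)^15 = 2^{1 − 15} = 1/16384.
By linearity: E[X] = C(55, 6) · 2^{1 − 15} = 28989675 · 1/16384 = 28989675/16384.
Numerically: E[X] ≈ 1769.38934.

E[X] = C(55,6)·2^(1−C(6,2)) = 28989675/16384 ≈ 1769.38934.


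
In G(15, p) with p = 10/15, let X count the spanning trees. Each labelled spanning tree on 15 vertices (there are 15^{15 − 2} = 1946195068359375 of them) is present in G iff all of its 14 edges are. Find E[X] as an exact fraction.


K_15 has 15^{15 − 2} = 1946195068359375 labelled spanning trees.
For each such spanning tree H, let X_H = 1 if all 14 edges of H are present in G. Then P[X_H = 1] = p^{14} = (2/3)^{14} = 16384/4782969.
By linearity: E[X] = Σ_H E[X_H] = 1946195068359375 · p^{14} = 1946195068359375 · 16384/4782969 = 20000000000000/3.
Numerically: E[X] ≈ 6.667e+12.

E[X] = 1946195068359375 · (2/3)^{14} = 20000000000000/3 ≈ 6.667e+12.
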